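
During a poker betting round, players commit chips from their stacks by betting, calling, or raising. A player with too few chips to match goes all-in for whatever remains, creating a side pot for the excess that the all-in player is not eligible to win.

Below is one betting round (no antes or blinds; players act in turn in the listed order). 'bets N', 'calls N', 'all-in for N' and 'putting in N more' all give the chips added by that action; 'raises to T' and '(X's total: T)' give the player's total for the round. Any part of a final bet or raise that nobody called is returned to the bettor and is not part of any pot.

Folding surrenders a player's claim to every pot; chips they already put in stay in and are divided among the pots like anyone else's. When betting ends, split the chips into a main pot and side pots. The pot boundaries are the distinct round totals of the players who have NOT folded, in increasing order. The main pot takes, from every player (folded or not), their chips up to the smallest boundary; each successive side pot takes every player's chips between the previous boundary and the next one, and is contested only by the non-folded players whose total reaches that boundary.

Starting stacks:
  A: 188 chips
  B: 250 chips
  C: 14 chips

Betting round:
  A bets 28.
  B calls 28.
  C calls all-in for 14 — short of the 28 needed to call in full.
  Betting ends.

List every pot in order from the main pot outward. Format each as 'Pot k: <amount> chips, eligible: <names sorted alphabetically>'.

Contributions: A=28, B=28, C=14
Pot levels (distinct totals of non-folded players): 14, 28
Layer 1-14: 14 each from A, B, C = 14*3 = 42 chips; eligible A, B, C
Layer 15-28: 14 each from A, B = 14*2 = 28 chips; eligible A, B

Pot 1: 42 chips, eligible: A, B, C
Pot 2: 28 chips, eligible: A, B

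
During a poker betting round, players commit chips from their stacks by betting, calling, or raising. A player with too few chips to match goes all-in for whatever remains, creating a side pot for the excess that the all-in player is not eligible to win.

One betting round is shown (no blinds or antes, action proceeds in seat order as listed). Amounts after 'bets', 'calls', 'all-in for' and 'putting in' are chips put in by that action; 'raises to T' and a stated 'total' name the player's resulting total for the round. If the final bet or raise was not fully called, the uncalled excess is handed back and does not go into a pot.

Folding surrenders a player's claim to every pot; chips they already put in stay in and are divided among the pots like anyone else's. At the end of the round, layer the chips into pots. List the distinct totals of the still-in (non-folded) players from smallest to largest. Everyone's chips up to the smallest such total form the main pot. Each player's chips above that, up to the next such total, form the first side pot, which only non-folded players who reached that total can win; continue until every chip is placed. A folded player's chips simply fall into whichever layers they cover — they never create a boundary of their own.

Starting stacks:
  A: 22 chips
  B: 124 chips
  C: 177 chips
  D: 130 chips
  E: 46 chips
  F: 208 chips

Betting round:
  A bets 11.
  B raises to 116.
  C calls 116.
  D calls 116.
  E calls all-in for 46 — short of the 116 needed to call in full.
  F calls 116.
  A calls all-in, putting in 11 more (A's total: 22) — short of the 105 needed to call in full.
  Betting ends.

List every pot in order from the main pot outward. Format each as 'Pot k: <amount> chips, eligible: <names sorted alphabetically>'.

Contributions: A=22, B=116, C=116, D=116, E=46, F=116
Pot levels (distinct totals of non-folded players): 22, 46, 116
Layer 1-22: 22 each from A, B, C, D, E, F = 22*6 = 132 chips; eligible A, B, C, D, E, F
Layer 23-46: 24 each from B, C, D, E, F = 24*5 = 120 chips; eligible B, C, D, E, F
Layer 47-116: 70 each from B, C, D, F = 70*4 = 280 chips; eligible B, C, D, F

Pot 1: 132 chips, eligible: A, B, C, D, E, F
Pot 2: 120 chips, eligible: B, C, D, E, F
Pot 3: 280 chips, eligible: B, C, D, F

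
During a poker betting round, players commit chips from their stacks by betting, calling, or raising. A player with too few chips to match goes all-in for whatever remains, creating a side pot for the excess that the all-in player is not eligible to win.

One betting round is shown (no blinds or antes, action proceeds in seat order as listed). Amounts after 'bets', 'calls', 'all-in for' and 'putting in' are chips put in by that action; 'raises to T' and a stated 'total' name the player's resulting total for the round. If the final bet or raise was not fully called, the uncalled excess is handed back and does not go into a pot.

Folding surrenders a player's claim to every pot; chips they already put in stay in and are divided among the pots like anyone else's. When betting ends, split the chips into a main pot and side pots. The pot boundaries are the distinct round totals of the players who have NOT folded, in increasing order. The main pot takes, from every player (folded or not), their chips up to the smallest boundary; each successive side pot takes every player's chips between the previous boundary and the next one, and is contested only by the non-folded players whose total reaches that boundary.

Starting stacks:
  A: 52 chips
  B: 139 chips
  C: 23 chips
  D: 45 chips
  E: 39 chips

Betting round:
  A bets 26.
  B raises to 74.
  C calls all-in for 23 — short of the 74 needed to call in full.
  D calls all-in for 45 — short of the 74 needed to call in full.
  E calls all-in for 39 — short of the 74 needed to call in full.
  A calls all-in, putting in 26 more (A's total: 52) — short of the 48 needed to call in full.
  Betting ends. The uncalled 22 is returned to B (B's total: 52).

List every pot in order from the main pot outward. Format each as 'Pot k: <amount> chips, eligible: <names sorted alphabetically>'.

Contributions (after 22 returned to B): A=52, B=52, C=23, D=45, E=39
Pot levels (distinct totals of non-folded players): 23, 39, 45, 52
Layer 1-23: 23 each from A, B, C, D, E = 23*5 = 115 chips; eligible A, B, C, D, E
Layer 24-39: 16 each from A, B, D, E = 16*4 = 64 chips; eligible A, B, D, E
Layer 40-45: 6 each from A, B, D = 6*3 = 18 chips; eligible A, B, D
Layer 46-52: 7 each from A, B = 7*2 = 14 chips; eligible A, B

Pot 1: 115 chips, eligible: A, B, C, D, E
Pot 2: 64 chips, eligible: A, B, D, E
Pot 3: 18 chips, eligible: A, B, D
Pot 4: 14 chips, eligible: A, B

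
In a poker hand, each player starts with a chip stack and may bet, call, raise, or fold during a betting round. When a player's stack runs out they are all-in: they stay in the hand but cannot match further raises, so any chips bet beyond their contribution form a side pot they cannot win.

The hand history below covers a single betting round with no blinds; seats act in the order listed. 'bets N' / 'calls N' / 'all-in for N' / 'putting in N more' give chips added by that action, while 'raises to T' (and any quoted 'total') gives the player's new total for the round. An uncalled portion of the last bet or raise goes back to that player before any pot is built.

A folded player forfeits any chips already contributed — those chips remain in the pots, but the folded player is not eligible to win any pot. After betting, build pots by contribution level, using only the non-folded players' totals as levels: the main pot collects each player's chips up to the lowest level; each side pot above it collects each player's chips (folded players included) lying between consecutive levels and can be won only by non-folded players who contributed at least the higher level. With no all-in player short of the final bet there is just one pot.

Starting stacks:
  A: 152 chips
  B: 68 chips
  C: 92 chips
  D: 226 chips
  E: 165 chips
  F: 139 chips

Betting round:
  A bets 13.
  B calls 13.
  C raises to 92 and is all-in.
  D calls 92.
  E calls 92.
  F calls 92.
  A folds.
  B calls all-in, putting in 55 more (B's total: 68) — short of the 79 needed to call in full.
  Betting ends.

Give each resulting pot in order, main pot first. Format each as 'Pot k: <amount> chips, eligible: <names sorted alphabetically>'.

Pot 1: 353 chips, eligible: B, C, D, E, F
Pot 2: 96 chips, eligible: C, D, E, F

Derivation:
Contributions: A=13, B=68, C=92, D=92, E=92, F=92
Folded: A
Pot levels (distinct totals of non-folded players): 68, 92
Layer 1-68: A 13 + B 68 + C 68 + D 68 + E 68 + F 68 = 353 chips; eligible B, C, D, E, F
Layer 69-92: 24 each from C, D, E, F = 24*4 = 96 chips; eligible C, D, E, F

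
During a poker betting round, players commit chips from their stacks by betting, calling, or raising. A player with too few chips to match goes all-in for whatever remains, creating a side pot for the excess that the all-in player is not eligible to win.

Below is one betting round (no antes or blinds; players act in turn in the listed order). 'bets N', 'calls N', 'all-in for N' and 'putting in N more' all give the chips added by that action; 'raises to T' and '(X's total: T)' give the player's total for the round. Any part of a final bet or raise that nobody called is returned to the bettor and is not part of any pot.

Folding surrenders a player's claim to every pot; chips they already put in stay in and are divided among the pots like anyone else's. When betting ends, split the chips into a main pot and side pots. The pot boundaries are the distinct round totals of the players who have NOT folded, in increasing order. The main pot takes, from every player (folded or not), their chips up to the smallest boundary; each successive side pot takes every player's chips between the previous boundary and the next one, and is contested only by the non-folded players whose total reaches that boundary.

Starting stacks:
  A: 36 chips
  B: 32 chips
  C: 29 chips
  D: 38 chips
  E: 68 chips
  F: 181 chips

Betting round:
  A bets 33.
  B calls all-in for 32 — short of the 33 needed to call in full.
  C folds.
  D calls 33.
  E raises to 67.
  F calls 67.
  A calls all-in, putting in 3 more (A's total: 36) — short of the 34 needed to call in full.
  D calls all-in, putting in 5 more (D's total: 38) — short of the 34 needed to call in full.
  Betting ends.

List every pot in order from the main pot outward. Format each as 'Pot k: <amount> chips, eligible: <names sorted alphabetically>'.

Contributions: A=36, B=32, D=38, E=67, F=67
Folded: C
Pot levels (distinct totals of non-folded players): 32, 36, 38, 67
Layer 1-32: 32 each from A, B, D, E, F = 32*5 = 160 chips; eligible A, B, D, E, F
Layer 33-36: 4 each from A, D, E, F = 4*4 = 16 chips; eligible A, D, E, F
Layer 37-38: 2 each from D, E, F = 2*3 = 6 chips; eligible D, E, F
Layer 39-67: 29 each from E, F = 29*2 = 58 chips; eligible E, F

Pot 1: 160 chips, eligible: A, B, D, E, F
Pot 2: 16 chips, eligible: A, D, E, F
Pot 3: 6 chips, eligible: D, E, F
Pot 4: 58 chips, eligible: E, F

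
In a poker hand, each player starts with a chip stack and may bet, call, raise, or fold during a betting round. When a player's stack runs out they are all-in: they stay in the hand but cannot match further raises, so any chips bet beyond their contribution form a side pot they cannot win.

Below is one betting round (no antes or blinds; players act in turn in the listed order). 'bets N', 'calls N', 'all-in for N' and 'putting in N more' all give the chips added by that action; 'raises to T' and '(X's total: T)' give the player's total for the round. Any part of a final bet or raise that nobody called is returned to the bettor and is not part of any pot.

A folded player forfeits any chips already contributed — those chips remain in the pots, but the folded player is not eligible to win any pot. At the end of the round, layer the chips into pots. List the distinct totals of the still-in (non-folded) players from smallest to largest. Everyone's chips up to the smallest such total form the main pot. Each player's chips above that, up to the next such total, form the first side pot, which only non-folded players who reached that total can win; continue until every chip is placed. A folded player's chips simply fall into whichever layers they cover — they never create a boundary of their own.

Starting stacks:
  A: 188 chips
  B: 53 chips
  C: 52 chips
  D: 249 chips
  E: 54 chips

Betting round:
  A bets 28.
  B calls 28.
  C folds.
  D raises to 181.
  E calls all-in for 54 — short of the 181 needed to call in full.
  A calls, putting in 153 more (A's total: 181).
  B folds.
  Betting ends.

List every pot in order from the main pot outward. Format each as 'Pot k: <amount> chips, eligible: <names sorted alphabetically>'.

Contributions: A=181, B=28, D=181, E=54
Folded: B, C
Pot levels (distinct totals of non-folded players): 54, 181
Layer 1-54: A 54 + B 28 + D 54 + E 54 = 190 chips; eligible A, D, E
Layer 55-181: 127 each from A, D = 127*2 = 254 chips; eligible A, D

Pot 1: 190 chips, eligible: A, D, E
Pot 2: 254 chips, eligible: A, D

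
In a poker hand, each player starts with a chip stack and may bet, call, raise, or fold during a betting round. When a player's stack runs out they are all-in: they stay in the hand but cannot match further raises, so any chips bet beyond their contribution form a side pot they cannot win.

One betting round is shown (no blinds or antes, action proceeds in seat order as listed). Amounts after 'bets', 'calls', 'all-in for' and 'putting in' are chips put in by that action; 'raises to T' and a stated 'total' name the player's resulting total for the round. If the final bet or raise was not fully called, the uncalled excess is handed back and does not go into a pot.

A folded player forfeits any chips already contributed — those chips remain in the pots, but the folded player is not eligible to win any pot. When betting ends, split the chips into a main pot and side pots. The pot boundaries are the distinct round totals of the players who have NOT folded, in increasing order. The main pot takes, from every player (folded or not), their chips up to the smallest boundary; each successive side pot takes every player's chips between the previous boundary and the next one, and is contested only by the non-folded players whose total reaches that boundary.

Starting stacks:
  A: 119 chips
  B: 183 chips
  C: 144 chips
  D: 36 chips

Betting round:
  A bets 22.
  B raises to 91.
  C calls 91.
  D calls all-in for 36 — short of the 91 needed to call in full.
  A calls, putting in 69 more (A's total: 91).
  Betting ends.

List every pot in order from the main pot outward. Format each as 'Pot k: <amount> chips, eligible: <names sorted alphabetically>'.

Contributions: A=91, B=91, C=91, D=36
Pot levels (distinct totals of non-folded players): 36, 91
Layer 1-36: 36 each from A, B, C, D = 36*4 = 144 chips; eligible A, B, C, D
Layer 37-91: 55 each from A, B, C = 55*3 = 165 chips; eligible A, B, C

Pot 1: 144 chips, eligible: A, B, C, D
Pot 2: 165 chips, eligible: A, B, C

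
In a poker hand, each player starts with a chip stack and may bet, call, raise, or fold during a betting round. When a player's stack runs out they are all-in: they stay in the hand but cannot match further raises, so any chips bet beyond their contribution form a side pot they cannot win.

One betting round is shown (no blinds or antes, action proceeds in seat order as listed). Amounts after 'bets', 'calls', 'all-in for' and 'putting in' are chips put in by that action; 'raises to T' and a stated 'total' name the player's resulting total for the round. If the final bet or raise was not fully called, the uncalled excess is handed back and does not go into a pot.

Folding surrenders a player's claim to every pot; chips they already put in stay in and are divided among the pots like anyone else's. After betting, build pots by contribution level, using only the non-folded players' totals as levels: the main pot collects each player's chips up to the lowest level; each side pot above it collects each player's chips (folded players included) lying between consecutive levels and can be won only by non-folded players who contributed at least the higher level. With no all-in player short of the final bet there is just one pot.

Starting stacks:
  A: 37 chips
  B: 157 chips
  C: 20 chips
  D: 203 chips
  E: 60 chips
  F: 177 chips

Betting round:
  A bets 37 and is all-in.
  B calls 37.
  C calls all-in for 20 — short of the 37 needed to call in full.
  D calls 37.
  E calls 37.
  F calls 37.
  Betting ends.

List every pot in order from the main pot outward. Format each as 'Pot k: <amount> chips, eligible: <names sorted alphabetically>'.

Contributions: A=37, B=37, C=20, D=37, E=37, F=37
Pot levels (distinct totals of non-folded players): 20, 37
Layer 1-20: 20 each from A, B, C, D, E, F = 20*6 = 120 chips; eligible A, B, C, D, E, F
Layer 21-37: 17 each from A, B, D, E, F = 17*5 = 85 chips; eligible A, B, D, E, F

Pot 1: 120 chips, eligible: A, B, C, D, E, F
Pot 2: 85 chips, eligible: A, B, D, E, F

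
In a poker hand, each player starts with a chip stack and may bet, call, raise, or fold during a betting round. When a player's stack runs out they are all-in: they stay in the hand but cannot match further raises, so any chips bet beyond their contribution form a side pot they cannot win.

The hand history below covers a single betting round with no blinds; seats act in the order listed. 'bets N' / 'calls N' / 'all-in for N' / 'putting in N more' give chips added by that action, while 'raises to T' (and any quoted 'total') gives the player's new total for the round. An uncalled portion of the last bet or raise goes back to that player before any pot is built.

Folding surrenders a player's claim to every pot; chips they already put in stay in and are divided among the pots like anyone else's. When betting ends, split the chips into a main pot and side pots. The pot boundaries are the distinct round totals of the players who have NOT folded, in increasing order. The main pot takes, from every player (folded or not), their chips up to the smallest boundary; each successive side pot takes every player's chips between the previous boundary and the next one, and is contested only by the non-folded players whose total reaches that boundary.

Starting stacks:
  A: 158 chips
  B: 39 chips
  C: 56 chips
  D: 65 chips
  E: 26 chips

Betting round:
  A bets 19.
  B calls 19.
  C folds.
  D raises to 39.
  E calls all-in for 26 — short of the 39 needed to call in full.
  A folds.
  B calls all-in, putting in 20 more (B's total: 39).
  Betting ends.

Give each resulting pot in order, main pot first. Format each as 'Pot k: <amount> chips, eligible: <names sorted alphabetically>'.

Pot 1: 97 chips, eligible: B, D, E
Pot 2: 26 chips, eligible: B, D

Derivation:
Contributions: A=19, B=39, D=39, E=26
Folded: A, C
Pot levels (distinct totals of non-folded players): 26, 39
Layer 1-26: A 19 + B 26 + D 26 + E 26 = 97 chips; eligible B, D, E
Layer 27-39: 13 each from B, D = 13*2 = 26 chips; eligible B, D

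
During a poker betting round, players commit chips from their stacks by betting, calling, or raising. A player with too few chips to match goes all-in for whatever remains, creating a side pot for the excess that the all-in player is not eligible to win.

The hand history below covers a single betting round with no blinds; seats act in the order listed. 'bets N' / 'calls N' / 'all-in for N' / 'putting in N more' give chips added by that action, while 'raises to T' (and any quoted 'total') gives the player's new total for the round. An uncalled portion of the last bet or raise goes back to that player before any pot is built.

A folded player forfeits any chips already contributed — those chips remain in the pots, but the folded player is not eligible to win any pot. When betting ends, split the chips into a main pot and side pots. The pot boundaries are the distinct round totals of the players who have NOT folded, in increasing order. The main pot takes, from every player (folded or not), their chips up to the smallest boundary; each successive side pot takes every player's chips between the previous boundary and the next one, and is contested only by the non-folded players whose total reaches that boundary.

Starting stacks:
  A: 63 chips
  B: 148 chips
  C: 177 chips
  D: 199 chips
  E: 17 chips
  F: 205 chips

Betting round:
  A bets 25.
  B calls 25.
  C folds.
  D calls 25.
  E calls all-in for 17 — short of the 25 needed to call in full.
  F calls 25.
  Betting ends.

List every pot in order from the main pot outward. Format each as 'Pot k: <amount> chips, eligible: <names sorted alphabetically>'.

Contributions: A=25, B=25, D=25, E=17, F=25
Folded: C
Pot levels (distinct totals of non-folded players): 17, 25
Layer 1-17: 17 each from A, B, D, E, F = 17*5 = 85 chips; eligible A, B, D, E, F
Layer 18-25: 8 each from A, B, D, F = 8*4 = 32 chips; eligible A, B, D, F

Pot 1: 85 chips, eligible: A, B, D, E, F
Pot 2: 32 chips, eligible: A, B, D, F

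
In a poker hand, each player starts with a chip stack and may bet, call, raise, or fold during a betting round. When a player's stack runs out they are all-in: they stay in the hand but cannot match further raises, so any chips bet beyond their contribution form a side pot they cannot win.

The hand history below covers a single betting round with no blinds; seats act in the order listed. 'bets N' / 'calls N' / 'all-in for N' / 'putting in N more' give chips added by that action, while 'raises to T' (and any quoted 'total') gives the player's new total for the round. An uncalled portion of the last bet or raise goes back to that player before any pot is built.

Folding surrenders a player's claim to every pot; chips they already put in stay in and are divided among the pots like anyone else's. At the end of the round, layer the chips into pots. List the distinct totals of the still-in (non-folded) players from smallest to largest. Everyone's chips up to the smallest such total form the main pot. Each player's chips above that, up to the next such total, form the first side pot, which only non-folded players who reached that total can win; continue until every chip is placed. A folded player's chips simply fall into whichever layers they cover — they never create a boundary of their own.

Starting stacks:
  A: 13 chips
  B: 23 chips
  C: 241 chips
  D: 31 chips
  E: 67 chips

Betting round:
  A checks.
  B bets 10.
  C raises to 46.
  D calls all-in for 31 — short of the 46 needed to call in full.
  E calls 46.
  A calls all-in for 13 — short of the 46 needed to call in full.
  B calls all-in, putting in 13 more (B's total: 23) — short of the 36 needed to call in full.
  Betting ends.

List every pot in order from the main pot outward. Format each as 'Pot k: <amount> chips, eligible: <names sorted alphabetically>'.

Contributions: A=13, B=23, C=46, D=31, E=46
Pot levels (distinct totals of non-folded players): 13, 23, 31, 46
Layer 1-13: 13 each from A, B, C, D, E = 13*5 = 65 chips; eligible A, B, C, D, E
Layer 14-23: 10 each from B, C, D, E = 10*4 = 40 chips; eligible B, C, D, E
Layer 24-31: 8 each from C, D, E = 8*3 = 24 chips; eligible C, D, E
Layer 32-46: 15 each from C, E = 15*2 = 30 chips; eligible C, E

Pot 1: 65 chips, eligible: A, B, C, D, E
Pot 2: 40 chips, eligible: B, C, D, E
Pot 3: 24 chips, eligible: C, D, E
Pot 4: 30 chips, eligible: C, E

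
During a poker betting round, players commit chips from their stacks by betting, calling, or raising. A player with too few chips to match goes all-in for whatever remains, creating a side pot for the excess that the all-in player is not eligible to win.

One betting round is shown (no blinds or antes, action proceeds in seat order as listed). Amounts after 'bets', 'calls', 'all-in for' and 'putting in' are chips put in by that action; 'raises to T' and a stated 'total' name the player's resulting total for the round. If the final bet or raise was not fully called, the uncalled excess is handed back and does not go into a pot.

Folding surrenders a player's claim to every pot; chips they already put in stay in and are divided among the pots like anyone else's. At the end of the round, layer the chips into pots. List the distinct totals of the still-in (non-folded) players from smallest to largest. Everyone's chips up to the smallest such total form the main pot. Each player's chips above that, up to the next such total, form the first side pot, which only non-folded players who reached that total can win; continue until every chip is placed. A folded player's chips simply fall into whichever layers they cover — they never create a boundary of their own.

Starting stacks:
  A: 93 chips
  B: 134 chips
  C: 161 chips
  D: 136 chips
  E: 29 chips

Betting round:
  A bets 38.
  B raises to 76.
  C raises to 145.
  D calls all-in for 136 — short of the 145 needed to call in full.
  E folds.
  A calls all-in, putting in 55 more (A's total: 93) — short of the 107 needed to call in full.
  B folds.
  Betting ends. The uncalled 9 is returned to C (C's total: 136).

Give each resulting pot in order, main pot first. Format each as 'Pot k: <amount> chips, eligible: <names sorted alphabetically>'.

Pot 1: 355 chips, eligible: A, C, D
Pot 2: 86 chips, eligible: C, D

Derivation:
Contributions (after 9 returned to C): A=93, B=76, C=136, D=136
Folded: B, E
Pot levels (distinct totals of non-folded players): 93, 136
Layer 1-93: A 93 + B 76 + C 93 + D 93 = 355 chips; eligible A, C, D
Layer 94-136: 43 each from C, D = 43*2 = 86 chips; eligible C, D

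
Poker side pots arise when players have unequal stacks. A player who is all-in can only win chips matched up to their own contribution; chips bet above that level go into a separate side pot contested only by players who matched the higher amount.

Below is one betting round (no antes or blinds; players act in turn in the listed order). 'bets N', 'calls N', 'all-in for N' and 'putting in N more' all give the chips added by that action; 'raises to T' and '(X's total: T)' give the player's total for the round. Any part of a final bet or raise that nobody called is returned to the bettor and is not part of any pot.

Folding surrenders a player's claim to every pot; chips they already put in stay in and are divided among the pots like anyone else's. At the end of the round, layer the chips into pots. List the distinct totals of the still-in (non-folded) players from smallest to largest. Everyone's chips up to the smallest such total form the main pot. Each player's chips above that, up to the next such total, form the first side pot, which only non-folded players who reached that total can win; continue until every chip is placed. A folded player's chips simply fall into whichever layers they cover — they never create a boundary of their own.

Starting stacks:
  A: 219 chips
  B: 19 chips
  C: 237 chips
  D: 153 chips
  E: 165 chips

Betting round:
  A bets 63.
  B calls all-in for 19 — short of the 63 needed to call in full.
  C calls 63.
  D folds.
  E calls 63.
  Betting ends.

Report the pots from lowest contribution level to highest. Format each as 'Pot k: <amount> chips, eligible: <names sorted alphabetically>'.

Pot 1: 76 chips, eligible: A, B, C, E
Pot 2: 132 chips, eligible: A, C, E

Derivation:
Contributions: A=63, B=19, C=63, E=63
Folded: D
Pot levels (distinct totals of non-folded players): 19, 63
Layer 1-19: 19 each from A, B, C, E = 19*4 = 76 chips; eligible A, B, C, E
Layer 20-63: 44 each from A, C, E = 44*3 = 132 chips; eligible A, C, E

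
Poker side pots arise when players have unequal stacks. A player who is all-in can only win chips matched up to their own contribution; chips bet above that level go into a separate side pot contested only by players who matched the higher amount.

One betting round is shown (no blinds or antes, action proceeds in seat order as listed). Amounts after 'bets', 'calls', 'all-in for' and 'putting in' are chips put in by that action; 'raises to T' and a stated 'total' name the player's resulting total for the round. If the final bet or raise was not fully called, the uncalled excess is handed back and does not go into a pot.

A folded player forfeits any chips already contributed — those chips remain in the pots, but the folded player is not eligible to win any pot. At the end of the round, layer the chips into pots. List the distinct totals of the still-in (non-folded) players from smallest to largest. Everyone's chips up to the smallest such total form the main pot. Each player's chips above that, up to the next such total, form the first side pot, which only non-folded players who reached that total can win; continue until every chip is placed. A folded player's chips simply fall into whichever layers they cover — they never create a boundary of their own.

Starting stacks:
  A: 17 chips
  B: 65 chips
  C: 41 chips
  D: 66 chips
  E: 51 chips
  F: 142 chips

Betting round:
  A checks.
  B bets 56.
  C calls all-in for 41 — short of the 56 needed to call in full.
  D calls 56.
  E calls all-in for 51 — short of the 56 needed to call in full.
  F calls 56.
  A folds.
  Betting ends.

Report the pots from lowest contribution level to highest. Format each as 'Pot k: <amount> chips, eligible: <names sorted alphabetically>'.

Contributions: B=56, C=41, D=56, E=51, F=56
Folded: A
Pot levels (distinct totals of non-folded players): 41, 51, 56
Layer 1-41: 41 each from B, C, D, E, F = 41*5 = 205 chips; eligible B, C, D, E, F
Layer 42-51: 10 each from B, D, E, F = 10*4 = 40 chips; eligible B, D, E, F
Layer 52-56: 5 each from B, D, F = 5*3 = 15 chips; eligible B, D, F

Pot 1: 205 chips, eligible: B, C, D, E, F
Pot 2: 40 chips, eligible: B, D, E, F
Pot 3: 15 chips, eligible: B, D, F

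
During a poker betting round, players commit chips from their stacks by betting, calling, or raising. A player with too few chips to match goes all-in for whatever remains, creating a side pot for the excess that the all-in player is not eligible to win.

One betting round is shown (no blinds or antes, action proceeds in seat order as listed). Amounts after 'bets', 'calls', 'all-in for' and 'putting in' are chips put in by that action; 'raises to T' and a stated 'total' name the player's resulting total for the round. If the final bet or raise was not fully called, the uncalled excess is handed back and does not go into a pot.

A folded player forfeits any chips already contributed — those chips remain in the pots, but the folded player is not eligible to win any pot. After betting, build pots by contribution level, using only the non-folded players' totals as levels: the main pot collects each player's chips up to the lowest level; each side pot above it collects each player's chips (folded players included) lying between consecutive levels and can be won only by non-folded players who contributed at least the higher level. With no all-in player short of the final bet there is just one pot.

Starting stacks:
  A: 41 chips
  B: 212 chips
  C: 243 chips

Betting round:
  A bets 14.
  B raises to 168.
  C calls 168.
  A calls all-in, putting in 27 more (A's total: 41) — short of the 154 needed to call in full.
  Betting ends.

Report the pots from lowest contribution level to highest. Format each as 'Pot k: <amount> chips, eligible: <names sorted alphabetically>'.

Contributions: A=41, B=168, C=168
Pot levels (distinct totals of non-folded players): 41, 168
Layer 1-41: 41 each from A, B, C = 41*3 = 123 chips; eligible A, B, C
Layer 42-168: 127 each from B, C = 127*2 = 254 chips; eligible B, C

Pot 1: 123 chips, eligible: A, B, C
Pot 2: 254 chips, eligible: B, C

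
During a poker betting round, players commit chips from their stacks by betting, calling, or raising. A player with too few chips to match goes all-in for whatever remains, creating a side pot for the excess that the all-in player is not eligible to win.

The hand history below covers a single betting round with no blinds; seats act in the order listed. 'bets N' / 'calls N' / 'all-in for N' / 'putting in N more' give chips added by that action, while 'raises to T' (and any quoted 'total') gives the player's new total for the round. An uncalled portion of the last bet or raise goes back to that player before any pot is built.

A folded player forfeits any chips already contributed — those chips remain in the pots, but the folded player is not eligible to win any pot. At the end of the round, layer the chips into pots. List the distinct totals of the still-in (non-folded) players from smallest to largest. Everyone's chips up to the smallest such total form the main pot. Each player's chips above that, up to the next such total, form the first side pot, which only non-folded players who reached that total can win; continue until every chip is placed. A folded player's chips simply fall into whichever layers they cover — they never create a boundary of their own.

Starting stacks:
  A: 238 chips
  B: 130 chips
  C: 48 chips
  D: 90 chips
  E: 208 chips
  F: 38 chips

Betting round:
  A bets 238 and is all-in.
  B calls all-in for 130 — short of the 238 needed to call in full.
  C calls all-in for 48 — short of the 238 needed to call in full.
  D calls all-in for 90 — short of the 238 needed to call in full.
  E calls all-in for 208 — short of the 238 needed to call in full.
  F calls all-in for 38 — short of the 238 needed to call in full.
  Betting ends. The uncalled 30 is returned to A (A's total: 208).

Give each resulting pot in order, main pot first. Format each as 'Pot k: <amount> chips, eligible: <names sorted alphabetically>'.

Pot 1: 228 chips, eligible: A, B, C, D, E, F
Pot 2: 50 chips, eligible: A, B, C, D, E
Pot 3: 168 chips, eligible: A, B, D, E
Pot 4: 120 chips, eligible: A, B, E
Pot 5: 156 chips, eligible: A, E

Derivation:
Contributions (after 30 returned to A): A=208, B=130, C=48, D=90, E=208, F=38
Pot levels (distinct totals of non-folded players): 38, 48, 90, 130, 208
Layer 1-38: 38 each from A, B, C, D, E, F = 38*6 = 228 chips; eligible A, B, C, D, E, F
Layer 39-48: 10 each from A, B, C, D, E = 10*5 = 50 chips; eligible A, B, C, D, E
Layer 49-90: 42 each from A, B, D, E = 42*4 = 168 chips; eligible A, B, D, E
Layer 91-130: 40 each from A, B, E = 40*3 = 120 chips; eligible A, B, E
Layer 131-208: 78 each from A, E = 78*2 = 156 chips; eligible A, E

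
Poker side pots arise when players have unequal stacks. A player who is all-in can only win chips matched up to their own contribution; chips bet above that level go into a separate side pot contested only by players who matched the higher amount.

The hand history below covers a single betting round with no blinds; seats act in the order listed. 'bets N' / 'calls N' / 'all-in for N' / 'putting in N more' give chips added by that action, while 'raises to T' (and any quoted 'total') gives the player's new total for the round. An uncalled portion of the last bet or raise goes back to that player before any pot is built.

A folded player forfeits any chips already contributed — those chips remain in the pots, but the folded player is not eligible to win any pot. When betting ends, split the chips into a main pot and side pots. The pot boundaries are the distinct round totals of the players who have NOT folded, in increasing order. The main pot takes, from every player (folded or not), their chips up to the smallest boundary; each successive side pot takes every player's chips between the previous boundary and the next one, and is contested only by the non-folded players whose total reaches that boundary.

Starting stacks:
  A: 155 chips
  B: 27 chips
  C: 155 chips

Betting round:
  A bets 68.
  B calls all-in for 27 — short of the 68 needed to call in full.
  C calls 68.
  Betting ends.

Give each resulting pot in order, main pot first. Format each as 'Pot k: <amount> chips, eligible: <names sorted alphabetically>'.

Contributions: A=68, B=27, C=68
Pot levels (distinct totals of non-folded players): 27, 68
Layer 1-27: 27 each from A, B, C = 27*3 = 81 chips; eligible A, B, C
Layer 28-68: 41 each from A, C = 41*2 = 82 chips; eligible A, C

Pot 1: 81 chips, eligible: A, B, C
Pot 2: 82 chips, eligible: A, C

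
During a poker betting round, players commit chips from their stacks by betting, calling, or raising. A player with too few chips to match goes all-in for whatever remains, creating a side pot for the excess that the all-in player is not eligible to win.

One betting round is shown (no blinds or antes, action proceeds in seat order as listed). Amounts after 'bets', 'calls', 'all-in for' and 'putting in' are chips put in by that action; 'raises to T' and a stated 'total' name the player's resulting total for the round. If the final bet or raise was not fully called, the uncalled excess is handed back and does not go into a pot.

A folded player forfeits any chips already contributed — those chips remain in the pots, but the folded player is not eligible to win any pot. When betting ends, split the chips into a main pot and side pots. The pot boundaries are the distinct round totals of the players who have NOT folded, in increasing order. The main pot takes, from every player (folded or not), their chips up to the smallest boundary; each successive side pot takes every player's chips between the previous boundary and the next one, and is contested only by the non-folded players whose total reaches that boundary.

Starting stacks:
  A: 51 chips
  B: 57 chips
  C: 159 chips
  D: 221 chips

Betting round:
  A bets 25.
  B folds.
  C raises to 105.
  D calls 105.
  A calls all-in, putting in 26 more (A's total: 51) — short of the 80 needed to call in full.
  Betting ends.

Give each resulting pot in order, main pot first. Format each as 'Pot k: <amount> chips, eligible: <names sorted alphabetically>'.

Contributions: A=51, C=105, D=105
Folded: B
Pot levels (distinct totals of non-folded players): 51, 105
Layer 1-51: 51 each from A, C, D = 51*3 = 153 chips; eligible A, C, D
Layer 52-105: 54 each from C, D = 54*2 = 108 chips; eligible C, D

Pot 1: 153 chips, eligible: A, C, D
Pot 2: 108 chips, eligible: C, D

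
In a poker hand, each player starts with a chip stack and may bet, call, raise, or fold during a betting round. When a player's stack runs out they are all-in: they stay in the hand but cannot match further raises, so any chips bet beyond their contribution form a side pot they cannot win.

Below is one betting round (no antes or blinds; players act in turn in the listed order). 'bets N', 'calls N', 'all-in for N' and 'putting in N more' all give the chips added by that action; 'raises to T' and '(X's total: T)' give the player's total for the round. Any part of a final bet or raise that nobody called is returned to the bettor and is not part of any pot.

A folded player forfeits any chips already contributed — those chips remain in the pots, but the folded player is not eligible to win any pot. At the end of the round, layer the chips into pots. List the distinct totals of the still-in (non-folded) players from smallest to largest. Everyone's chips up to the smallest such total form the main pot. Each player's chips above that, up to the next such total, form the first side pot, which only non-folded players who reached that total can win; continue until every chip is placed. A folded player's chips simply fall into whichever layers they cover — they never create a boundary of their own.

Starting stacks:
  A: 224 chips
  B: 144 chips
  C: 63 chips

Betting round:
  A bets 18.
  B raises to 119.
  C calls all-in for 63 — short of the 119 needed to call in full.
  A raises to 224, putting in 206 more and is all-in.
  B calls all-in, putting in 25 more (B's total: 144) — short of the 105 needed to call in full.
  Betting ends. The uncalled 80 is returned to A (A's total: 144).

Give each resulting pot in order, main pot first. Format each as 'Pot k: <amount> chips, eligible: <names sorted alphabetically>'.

Pot 1: 189 chips, eligible: A, B, C
Pot 2: 162 chips, eligible: A, B

Derivation:
Contributions (after 80 returned to A): A=144, B=144, C=63
Pot levels (distinct totals of non-folded players): 63, 144
Layer 1-63: 63 each from A, B, C = 63*3 = 189 chips; eligible A, B, C
Layer 64-144: 81 each from A, B = 81*2 = 162 chips; eligible A, B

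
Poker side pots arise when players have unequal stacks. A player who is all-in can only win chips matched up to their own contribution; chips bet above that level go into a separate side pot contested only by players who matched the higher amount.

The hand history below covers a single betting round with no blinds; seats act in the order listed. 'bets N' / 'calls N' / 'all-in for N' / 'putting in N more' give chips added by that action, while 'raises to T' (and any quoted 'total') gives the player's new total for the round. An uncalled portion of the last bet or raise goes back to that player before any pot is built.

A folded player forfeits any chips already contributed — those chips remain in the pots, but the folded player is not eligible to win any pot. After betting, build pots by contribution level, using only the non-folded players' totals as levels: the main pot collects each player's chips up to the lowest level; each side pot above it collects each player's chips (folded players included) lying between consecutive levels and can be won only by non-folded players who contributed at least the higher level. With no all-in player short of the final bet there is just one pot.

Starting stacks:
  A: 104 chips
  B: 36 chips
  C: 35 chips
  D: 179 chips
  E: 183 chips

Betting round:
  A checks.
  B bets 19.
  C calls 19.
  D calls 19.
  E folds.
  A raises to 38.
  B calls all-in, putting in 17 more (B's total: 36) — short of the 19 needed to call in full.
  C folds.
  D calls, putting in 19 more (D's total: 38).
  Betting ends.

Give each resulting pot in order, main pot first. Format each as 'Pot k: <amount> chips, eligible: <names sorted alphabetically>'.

Contributions: A=38, B=36, C=19, D=38
Folded: C, E
Pot levels (distinct totals of non-folded players): 36, 38
Layer 1-36: A 36 + B 36 + C 19 + D 36 = 127 chips; eligible A, B, D
Layer 37-38: 2 each from A, D = 2*2 = 4 chips; eligible A, D

Pot 1: 127 chips, eligible: A, B, D
Pot 2: 4 chips, eligible: A, D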